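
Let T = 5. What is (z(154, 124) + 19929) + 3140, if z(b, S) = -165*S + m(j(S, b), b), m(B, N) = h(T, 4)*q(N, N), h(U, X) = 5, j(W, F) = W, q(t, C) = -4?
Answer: 2589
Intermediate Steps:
m(B, N) = -20 (m(B, N) = 5*(-4) = -20)
z(b, S) = -20 - 165*S (z(b, S) = -165*S - 20 = -20 - 165*S)
(z(154, 124) + 19929) + 3140 = ((-20 - 165*124) + 19929) + 3140 = ((-20 - 20460) + 19929) + 3140 = (-20480 + 19929) + 3140 = -551 + 3140 = 2589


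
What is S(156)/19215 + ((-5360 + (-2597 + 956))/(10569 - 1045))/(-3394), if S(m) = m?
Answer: 1725713117/207038140680 ≈ 0.0083352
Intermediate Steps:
S(156)/19215 + ((-5360 + (-2597 + 956))/(10569 - 1045))/(-3394) = 156/19215 + ((-5360 + (-2597 + 956))/(10569 - 1045))/(-3394) = 156*(1/19215) + ((-5360 - 1641)/9524)*(-1/3394) = 52/6405 - 7001*1/9524*(-1/3394) = 52/6405 - 7001/9524*(-1/3394) = 52/6405 + 7001/32324456 = 1725713117/207038140680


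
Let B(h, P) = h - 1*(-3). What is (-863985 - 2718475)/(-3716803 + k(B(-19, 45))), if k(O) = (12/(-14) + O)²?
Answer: 175540540/182109423 ≈ 0.96393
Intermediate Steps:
B(h, P) = 3 + h (B(h, P) = h + 3 = 3 + h)
k(O) = (-6/7 + O)² (k(O) = (12*(-1/14) + O)² = (-6/7 + O)²)
(-863985 - 2718475)/(-3716803 + k(B(-19, 45))) = (-863985 - 2718475)/(-3716803 + (-6 + 7*(3 - 19))²/49) = -3582460/(-3716803 + (-6 + 7*(-16))²/49) = -3582460/(-3716803 + (-6 - 112)²/49) = -3582460/(-3716803 + (1/49)*(-118)²) = -3582460/(-3716803 + (1/49)*13924) = -3582460/(-3716803 + 13924/49) = -3582460/(-182109423/49) = -3582460*(-49/182109423) = 175540540/182109423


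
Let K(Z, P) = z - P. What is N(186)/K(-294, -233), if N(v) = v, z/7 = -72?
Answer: -186/271 ≈ -0.68635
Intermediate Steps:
z = -504 (z = 7*(-72) = -504)
K(Z, P) = -504 - P
N(186)/K(-294, -233) = 186/(-504 - 1*(-233)) = 186/(-504 + 233) = 186/(-271) = 186*(-1/271) = -186/271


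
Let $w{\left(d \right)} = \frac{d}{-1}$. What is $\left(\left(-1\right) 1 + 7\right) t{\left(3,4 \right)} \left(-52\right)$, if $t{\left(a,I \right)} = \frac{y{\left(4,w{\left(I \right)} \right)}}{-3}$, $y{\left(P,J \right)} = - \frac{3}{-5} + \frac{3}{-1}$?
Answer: $- \frac{1248}{5} \approx -249.6$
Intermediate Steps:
$w{\left(d \right)} = - d$ ($w{\left(d \right)} = d \left(-1\right) = - d$)
$y{\left(P,J \right)} = - \frac{12}{5}$ ($y{\left(P,J \right)} = \left(-3\right) \left(- \frac{1}{5}\right) + 3 \left(-1\right) = \frac{3}{5} - 3 = - \frac{12}{5}$)
$t{\left(a,I \right)} = \frac{4}{5}$ ($t{\left(a,I \right)} = - \frac{12}{5 \left(-3\right)} = \left(- \frac{12}{5}\right) \left(- \frac{1}{3}\right) = \frac{4}{5}$)
$\left(\left(-1\right) 1 + 7\right) t{\left(3,4 \right)} \left(-52\right) = \left(\left(-1\right) 1 + 7\right) \frac{4}{5} \left(-52\right) = \left(-1 + 7\right) \frac{4}{5} \left(-52\right) = 6 \cdot \frac{4}{5} \left(-52\right) = \frac{24}{5} \left(-52\right) = - \frac{1248}{5}$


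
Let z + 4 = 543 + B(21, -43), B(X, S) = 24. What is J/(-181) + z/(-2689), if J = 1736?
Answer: -4770007/486709 ≈ -9.8005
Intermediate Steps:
z = 563 (z = -4 + (543 + 24) = -4 + 567 = 563)
J/(-181) + z/(-2689) = 1736/(-181) + 563/(-2689) = 1736*(-1/181) + 563*(-1/2689) = -1736/181 - 563/2689 = -4770007/486709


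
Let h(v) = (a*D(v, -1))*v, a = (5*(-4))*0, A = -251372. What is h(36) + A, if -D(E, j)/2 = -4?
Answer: -251372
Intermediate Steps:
D(E, j) = 8 (D(E, j) = -2*(-4) = 8)
a = 0 (a = -20*0 = 0)
h(v) = 0 (h(v) = (0*8)*v = 0*v = 0)
h(36) + A = 0 - 251372 = -251372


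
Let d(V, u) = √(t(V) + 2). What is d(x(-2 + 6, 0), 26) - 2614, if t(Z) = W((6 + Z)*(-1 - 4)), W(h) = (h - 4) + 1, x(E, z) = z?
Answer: -2614 + I*√31 ≈ -2614.0 + 5.5678*I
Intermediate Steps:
W(h) = -3 + h (W(h) = (-4 + h) + 1 = -3 + h)
t(Z) = -33 - 5*Z (t(Z) = -3 + (6 + Z)*(-1 - 4) = -3 + (6 + Z)*(-5) = -3 + (-30 - 5*Z) = -33 - 5*Z)
d(V, u) = √(-31 - 5*V) (d(V, u) = √((-33 - 5*V) + 2) = √(-31 - 5*V))
d(x(-2 + 6, 0), 26) - 2614 = √(-31 - 5*0) - 2614 = √(-31 + 0) - 2614 = √(-31) - 2614 = I*√31 - 2614 = -2614 + I*√31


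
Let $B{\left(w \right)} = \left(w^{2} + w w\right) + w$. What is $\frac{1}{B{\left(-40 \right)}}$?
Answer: $\frac{1}{3160} \approx 0.00031646$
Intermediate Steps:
$B{\left(w \right)} = w + 2 w^{2}$ ($B{\left(w \right)} = \left(w^{2} + w^{2}\right) + w = 2 w^{2} + w = w + 2 w^{2}$)
$\frac{1}{B{\left(-40 \right)}} = \frac{1}{\left(-40\right) \left(1 + 2 \left(-40\right)\right)} = \frac{1}{\left(-40\right) \left(1 - 80\right)} = \frac{1}{\left(-40\right) \left(-79\right)} = \frac{1}{3160}$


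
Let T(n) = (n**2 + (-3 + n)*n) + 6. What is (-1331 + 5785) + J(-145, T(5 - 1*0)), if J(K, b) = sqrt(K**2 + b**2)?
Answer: 4454 + sqrt(22706) ≈ 4604.7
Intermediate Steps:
T(n) = 6 + n**2 + n*(-3 + n) (T(n) = (n**2 + n*(-3 + n)) + 6 = 6 + n**2 + n*(-3 + n))
(-1331 + 5785) + J(-145, T(5 - 1*0)) = (-1331 + 5785) + sqrt((-145)**2 + (6 - 3*(5 - 1*0) + 2*(5 - 1*0)**2)**2) = 4454 + sqrt(21025 + (6 - 3*(5 + 0) + 2*(5 + 0)**2)**2) = 4454 + sqrt(21025 + (6 - 3*5 + 2*5**2)**2) = 4454 + sqrt(21025 + (6 - 15 + 2*25)**2) = 4454 + sqrt(21025 + (6 - 15 + 50)**2) = 4454 + sqrt(21025 + 41**2) = 4454 + sqrt(21025 + 1681) = 4454 + sqrt(22706)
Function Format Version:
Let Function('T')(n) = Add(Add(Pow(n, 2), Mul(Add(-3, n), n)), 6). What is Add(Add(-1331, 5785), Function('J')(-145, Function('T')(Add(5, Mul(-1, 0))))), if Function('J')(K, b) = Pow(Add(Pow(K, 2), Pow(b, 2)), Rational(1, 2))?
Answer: Add(4454, Pow(22706, Rational(1, 2))) ≈ 4604.7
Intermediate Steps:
Function('T')(n) = Add(6, Pow(n, 2), Mul(n, Add(-3, n))) (Function('T')(n) = Add(Add(Pow(n, 2), Mul(n, Add(-3, n))), 6) = Add(6, Pow(n, 2), Mul(n, Add(-3, n))))
Add(Add(-1331, 5785), Function('J')(-145, Function('T')(Add(5, Mul(-1, 0))))) = Add(Add(-1331, 5785), Pow(Add(Pow(-145, 2), Pow(Add(6, Mul(-3, Add(5, Mul(-1, 0))), Mul(2, Pow(Add(5, Mul(-1, 0)), 2))), 2)), Rational(1, 2))) = Add(4454, Pow(Add(21025, Pow(Add(6, Mul(-3, Add(5, 0)), Mul(2, Pow(Add(5, 0), 2))), 2)), Rational(1, 2))) = Add(4454, Pow(Add(21025, Pow(Add(6, Mul(-3, 5), Mul(2, Pow(5, 2))), 2)), Rational(1, 2))) = Add(4454, Pow(Add(21025, Pow(Add(6, -15, Mul(2, 25)), 2)), Rational(1, 2))) = Add(4454, Pow(Add(21025, Pow(Add(6, -15, 50), 2)), Rational(1, 2))) = Add(4454, Pow(Add(21025, Pow(41, 2)), Rational(1, 2))) = Add(4454, Pow(Add(21025, 1681), Rational(1, 2))) = Add(4454, Pow(22706, Rational(1, 2)))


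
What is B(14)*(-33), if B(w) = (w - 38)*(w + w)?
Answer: 22176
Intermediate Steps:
B(w) = 2*w*(-38 + w) (B(w) = (-38 + w)*(2*w) = 2*w*(-38 + w))
B(14)*(-33) = (2*14*(-38 + 14))*(-33) = (2*14*(-24))*(-33) = -672*(-33) = 22176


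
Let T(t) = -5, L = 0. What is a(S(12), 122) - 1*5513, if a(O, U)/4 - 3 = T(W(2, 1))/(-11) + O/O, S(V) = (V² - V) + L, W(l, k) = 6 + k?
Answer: -60447/11 ≈ -5495.2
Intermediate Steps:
S(V) = V² - V (S(V) = (V² - V) + 0 = V² - V)
a(O, U) = 196/11 (a(O, U) = 12 + 4*(-5/(-11) + O/O) = 12 + 4*(-5*(-1/11) + 1) = 12 + 4*(5/11 + 1) = 12 + 4*(16/11) = 12 + 64/11 = 196/11)
a(S(12), 122) - 1*5513 = 196/11 - 1*5513 = 196/11 - 5513 = -60447/11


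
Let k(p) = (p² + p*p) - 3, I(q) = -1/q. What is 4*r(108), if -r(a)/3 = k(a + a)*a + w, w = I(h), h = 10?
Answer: -604642314/5 ≈ -1.2093e+8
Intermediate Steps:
k(p) = -3 + 2*p² (k(p) = (p² + p²) - 3 = 2*p² - 3 = -3 + 2*p²)
w = -⅒ (w = -1/10 = -1*⅒ = -⅒ ≈ -0.10000)
r(a) = 3/10 - 3*a*(-3 + 8*a²) (r(a) = -3*((-3 + 2*(a + a)²)*a - ⅒) = -3*((-3 + 2*(2*a)²)*a - ⅒) = -3*((-3 + 2*(4*a²))*a - ⅒) = -3*((-3 + 8*a²)*a - ⅒) = -3*(a*(-3 + 8*a²) - ⅒) = -3*(-⅒ + a*(-3 + 8*a²)) = 3/10 - 3*a*(-3 + 8*a²))
4*r(108) = 4*(3/10 - 24*108³ + 9*108) = 4*(3/10 - 24*1259712 + 972) = 4*(3/10 - 30233088 + 972) = 4*(-302321157/10) = -604642314/5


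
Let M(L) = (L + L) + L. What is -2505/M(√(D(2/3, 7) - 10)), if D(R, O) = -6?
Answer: 835*I/4 ≈ 208.75*I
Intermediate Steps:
M(L) = 3*L (M(L) = 2*L + L = 3*L)
-2505/M(√(D(2/3, 7) - 10)) = -2505*1/(3*√(-6 - 10)) = -2505*(-I/12) = -(-835)*I/4 = 835*I/4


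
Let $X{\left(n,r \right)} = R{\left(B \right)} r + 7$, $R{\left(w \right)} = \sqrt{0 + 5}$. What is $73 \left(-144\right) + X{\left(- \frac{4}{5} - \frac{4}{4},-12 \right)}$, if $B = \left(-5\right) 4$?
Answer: $-10505 - 12 \sqrt{5} \approx -10532.0$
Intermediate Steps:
$B = -20$
$R{\left(w \right)} = \sqrt{5}$
$X{\left(n,r \right)} = 7 + r \sqrt{5}$ ($X{\left(n,r \right)} = \sqrt{5} r + 7 = r \sqrt{5} + 7 = 7 + r \sqrt{5}$)
$73 \left(-144\right) + X{\left(- \frac{4}{5} - \frac{4}{4},-12 \right)} = 73 \left(-144\right) + \left(7 - 12 \sqrt{5}\right) = -10512 + \left(7 - 12 \sqrt{5}\right) = -10505 - 12 \sqrt{5}$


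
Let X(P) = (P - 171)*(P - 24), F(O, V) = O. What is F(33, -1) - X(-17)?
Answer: -7675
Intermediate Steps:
X(P) = (-171 + P)*(-24 + P)
F(33, -1) - X(-17) = 33 - (4104 + (-17)² - 195*(-17)) = 33 - (4104 + 289 + 3315) = 33 - 1*7708 = 33 - 7708 = -7675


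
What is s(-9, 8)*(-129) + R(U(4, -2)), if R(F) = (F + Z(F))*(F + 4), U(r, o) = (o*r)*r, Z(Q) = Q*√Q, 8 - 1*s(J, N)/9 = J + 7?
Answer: -10714 + 3584*I*√2 ≈ -10714.0 + 5068.5*I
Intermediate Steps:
s(J, N) = 9 - 9*J (s(J, N) = 72 - 9*(J + 7) = 72 - 9*(7 + J) = 72 + (-63 - 9*J) = 9 - 9*J)
Z(Q) = Q^(3/2)
U(r, o) = o*r²
R(F) = (4 + F)*(F + F^(3/2)) (R(F) = (F + F^(3/2))*(F + 4) = (F + F^(3/2))*(4 + F) = (4 + F)*(F + F^(3/2)))
s(-9, 8)*(-129) + R(U(4, -2)) = (9 - 9*(-9))*(-129) + ((-2*4²)² + (-2*4²)^(5/2) + 4*(-2*4²) + 4*(-2*4²)^(3/2)) = (9 + 81)*(-129) + ((-2*16)² + (-2*16)^(5/2) + 4*(-2*16) + 4*(-2*16)^(3/2)) = 90*(-129) + ((-32)² + (-32)^(5/2) + 4*(-32) + 4*(-32)^(3/2)) = -11610 + (1024 + 4096*I*√2 - 128 + 4*(-128*I*√2)) = -11610 + (1024 + 4096*I*√2 - 128 - 512*I*√2) = -11610 + (896 + 3584*I*√2) = -10714 + 3584*I*√2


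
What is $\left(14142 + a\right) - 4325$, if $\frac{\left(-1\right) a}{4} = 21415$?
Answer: $-75843$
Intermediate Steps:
$a = -85660$ ($a = \left(-4\right) 21415 = -85660$)
$\left(14142 + a\right) - 4325 = \left(14142 - 85660\right) - 4325 = -71518 - 4325 = -75843$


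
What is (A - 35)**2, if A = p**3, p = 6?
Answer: 32761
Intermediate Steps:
A = 216 (A = 6**3 = 216)
(A - 35)**2 = (216 - 35)**2 = 181**2 = 32761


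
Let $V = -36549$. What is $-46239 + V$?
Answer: $-82788$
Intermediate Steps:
$-46239 + V = -46239 - 36549 = -82788$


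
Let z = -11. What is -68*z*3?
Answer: 2244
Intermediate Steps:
-68*z*3 = -68*(-11)*3 = 748*3 = 2244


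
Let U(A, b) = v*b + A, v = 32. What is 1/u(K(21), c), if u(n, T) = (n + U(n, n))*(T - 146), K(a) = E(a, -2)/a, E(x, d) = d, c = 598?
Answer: -21/30736 ≈ -0.00068324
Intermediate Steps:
U(A, b) = A + 32*b (U(A, b) = 32*b + A = A + 32*b)
K(a) = -2/a
u(n, T) = 34*n*(-146 + T) (u(n, T) = (n + (n + 32*n))*(T - 146) = (n + 33*n)*(-146 + T) = (34*n)*(-146 + T) = 34*n*(-146 + T))
1/u(K(21), c) = 1/(34*(-2/21)*(-146 + 598)) = 1/(34*(-2*1/21)*452) = 1/(34*(-2/21)*452) = 1/(-30736/21) = -21/30736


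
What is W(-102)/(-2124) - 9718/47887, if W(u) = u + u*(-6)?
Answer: -7510567/16951998 ≈ -0.44305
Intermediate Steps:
W(u) = -5*u (W(u) = u - 6*u = -5*u)
W(-102)/(-2124) - 9718/47887 = -5*(-102)/(-2124) - 9718/47887 = 510*(-1/2124) - 9718*1/47887 = -85/354 - 9718/47887 = -7510567/16951998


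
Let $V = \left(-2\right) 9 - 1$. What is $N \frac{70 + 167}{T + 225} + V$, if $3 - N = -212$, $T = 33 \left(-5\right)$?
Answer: $\frac{3321}{4} \approx 830.25$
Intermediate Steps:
$T = -165$
$N = 215$ ($N = 3 - -212 = 3 + 212 = 215$)
$V = -19$ ($V = -18 - 1 = -19$)
$N \frac{70 + 167}{T + 225} + V = 215 \frac{70 + 167}{-165 + 225} - 19 = 215 \cdot \frac{237}{60} - 19 = 215 \cdot 237 \cdot \frac{1}{60} - 19 = 215 \cdot \frac{79}{20} - 19 = \frac{3397}{4} - 19 = \frac{3321}{4}$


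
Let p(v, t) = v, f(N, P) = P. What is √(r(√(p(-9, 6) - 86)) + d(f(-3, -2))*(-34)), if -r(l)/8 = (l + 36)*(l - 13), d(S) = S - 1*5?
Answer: √(4742 - 184*I*√95) ≈ 70.042 - 12.802*I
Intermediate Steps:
d(S) = -5 + S (d(S) = S - 5 = -5 + S)
r(l) = -8*(-13 + l)*(36 + l) (r(l) = -8*(l + 36)*(l - 13) = -8*(36 + l)*(-13 + l) = -8*(-13 + l)*(36 + l))
√(r(√(p(-9, 6) - 86)) + d(f(-3, -2))*(-34)) = √((3744 - 184*√(-9 - 86) - 8*(√(-9 - 86))²) + (-5 - 2)*(-34)) = √((3744 - 184*I*√95 - 8*(√(-95))²) - 7*(-34)) = √((3744 - 184*I*√95 - 8*(I*√95)²) + 238) = √((3744 - 184*I*√95 - 8*(-95)) + 238) = √((3744 - 184*I*√95 + 760) + 238) = √((4504 - 184*I*√95) + 238) = √(4742 - 184*I*√95)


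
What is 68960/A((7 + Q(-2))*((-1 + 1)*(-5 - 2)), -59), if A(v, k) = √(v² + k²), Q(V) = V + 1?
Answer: 68960/59 ≈ 1168.8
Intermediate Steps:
Q(V) = 1 + V
A(v, k) = √(k² + v²)
68960/A((7 + Q(-2))*((-1 + 1)*(-5 - 2)), -59) = 68960/(√((-59)² + ((7 + (1 - 2))*((-1 + 1)*(-5 - 2)))²)) = 68960/(√(3481 + ((7 - 1)*(0*(-7)))²)) = 68960/(√(3481 + (6*0)²)) = 68960/(√(3481 + 0²)) = 68960/(√(3481 + 0)) = 68960/(√3481) = 68960/59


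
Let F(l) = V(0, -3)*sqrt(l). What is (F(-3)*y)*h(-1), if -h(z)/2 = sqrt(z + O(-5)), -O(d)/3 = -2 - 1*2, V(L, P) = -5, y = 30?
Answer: 300*I*sqrt(33) ≈ 1723.4*I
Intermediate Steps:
F(l) = -5*sqrt(l)
O(d) = 12 (O(d) = -3*(-2 - 1*2) = -3*(-2 - 2) = -3*(-4) = 12)
h(z) = -2*sqrt(12 + z) (h(z) = -2*sqrt(z + 12) = -2*sqrt(12 + z))
(F(-3)*y)*h(-1) = (-5*I*sqrt(3)*30)*(-2*sqrt(12 - 1)) = (-5*I*sqrt(3)*30)*(-2*sqrt(11)) = (-150*I*sqrt(3))*(-2*sqrt(11)) = 300*I*sqrt(33)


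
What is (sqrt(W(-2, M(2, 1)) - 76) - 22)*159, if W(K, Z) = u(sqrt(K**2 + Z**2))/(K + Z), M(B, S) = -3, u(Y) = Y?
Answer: -3498 + 159*I*sqrt(1900 + 5*sqrt(13))/5 ≈ -3498.0 + 1392.7*I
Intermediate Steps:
W(K, Z) = sqrt(K**2 + Z**2)/(K + Z)
(sqrt(W(-2, M(2, 1)) - 76) - 22)*159 = (sqrt(sqrt((-2)**2 + (-3)**2)/(-2 - 3) - 76) - 22)*159 = (sqrt(sqrt(4 + 9)/(-5) - 76) - 22)*159 = (sqrt(-sqrt(13)/5 - 76) - 22)*159 = (sqrt(-76 - sqrt(13)/5) - 22)*159 = (-22 + sqrt(-76 - sqrt(13)/5))*159 = -3498 + 159*sqrt(-76 - sqrt(13)/5)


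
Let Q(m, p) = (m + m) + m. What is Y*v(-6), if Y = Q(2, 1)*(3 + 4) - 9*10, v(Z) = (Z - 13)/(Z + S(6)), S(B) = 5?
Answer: -912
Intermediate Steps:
Q(m, p) = 3*m (Q(m, p) = 2*m + m = 3*m)
v(Z) = (-13 + Z)/(5 + Z) (v(Z) = (Z - 13)/(Z + 5) = (-13 + Z)/(5 + Z))
Y = -48 (Y = (3*2)*(3 + 4) - 9*10 = 6*7 - 90 = 42 - 90 = -48)
Y*v(-6) = -48*(-13 - 6)/(5 - 6) = -48*(-19)/(-1) = -(-48)*(-19) = -48*19 = -912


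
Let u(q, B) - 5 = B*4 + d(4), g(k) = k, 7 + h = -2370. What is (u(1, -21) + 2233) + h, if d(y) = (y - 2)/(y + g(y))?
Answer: -891/4 ≈ -222.75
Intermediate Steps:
h = -2377 (h = -7 - 2370 = -2377)
d(y) = (-2 + y)/(2*y) (d(y) = (y - 2)/(y + y) = (-2 + y)/((2*y)) = (-2 + y)*(1/(2*y)) = (-2 + y)/(2*y))
u(q, B) = 21/4 + 4*B (u(q, B) = 5 + (B*4 + (1/2)*(-2 + 4)/4) = 5 + (4*B + (1/2)*(1/4)*2) = 5 + (4*B + 1/4) = 5 + (1/4 + 4*B) = 21/4 + 4*B)
(u(1, -21) + 2233) + h = ((21/4 + 4*(-21)) + 2233) - 2377 = ((21/4 - 84) + 2233) - 2377 = (-315/4 + 2233) - 2377 = 8617/4 - 2377 = -891/4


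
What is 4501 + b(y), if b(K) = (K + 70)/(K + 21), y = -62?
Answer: 184533/41 ≈ 4500.8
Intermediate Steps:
b(K) = (70 + K)/(21 + K)
4501 + b(y) = 4501 + (70 - 62)/(21 - 62) = 4501 + 8/(-41) = 4501 - 1/41*8 = 4501 - 8/41 = 184533/41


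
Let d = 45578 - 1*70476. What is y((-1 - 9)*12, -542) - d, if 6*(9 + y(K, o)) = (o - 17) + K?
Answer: 148655/6 ≈ 24776.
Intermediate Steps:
y(K, o) = -71/6 + K/6 + o/6 (y(K, o) = -9 + ((o - 17) + K)/6 = -9 + ((-17 + o) + K)/6 = -9 + (-17 + K + o)/6 = -9 + (-17/6 + K/6 + o/6) = -71/6 + K/6 + o/6)
d = -24898 (d = 45578 - 70476 = -24898)
y((-1 - 9)*12, -542) - d = (-71/6 + ((-1 - 9)*12)/6 + (1/6)*(-542)) - 1*(-24898) = (-71/6 + (-10*12)/6 - 271/3) + 24898 = (-71/6 + (1/6)*(-120) - 271/3) + 24898 = (-71/6 - 20 - 271/3) + 24898 = -733/6 + 24898 = 148655/6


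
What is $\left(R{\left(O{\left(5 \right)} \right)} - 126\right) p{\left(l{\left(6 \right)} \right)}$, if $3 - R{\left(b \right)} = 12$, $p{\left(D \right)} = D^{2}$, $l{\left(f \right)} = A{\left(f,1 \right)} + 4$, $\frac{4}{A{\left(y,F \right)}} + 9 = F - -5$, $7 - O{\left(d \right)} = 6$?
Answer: $-960$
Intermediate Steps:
$O{\left(d \right)} = 1$ ($O{\left(d \right)} = 7 - 6 = 1$)
$A{\left(y,F \right)} = \frac{4}{-4 + F}$ ($A{\left(y,F \right)} = \frac{4}{-9 + \left(F - -5\right)} = \frac{4}{-9 + \left(F + 5\right)} = \frac{4}{-9 + \left(5 + F\right)} = \frac{4}{-4 + F}$)
$l{\left(f \right)} = \frac{8}{3}$ ($l{\left(f \right)} = \frac{4}{-4 + 1} + 4 = \frac{4}{-3} + 4 = 4 \left(- \frac{1}{3}\right) + 4 = - \frac{4}{3} + 4 = \frac{8}{3}$)
$R{\left(b \right)} = -9$ ($R{\left(b \right)} = 3 - 12 = -9$)
$\left(R{\left(O{\left(5 \right)} \right)} - 126\right) p{\left(l{\left(6 \right)} \right)} = \left(-9 - 126\right) \left(\frac{8}{3}\right)^{2} = \left(-135\right) \frac{64}{9} = -960$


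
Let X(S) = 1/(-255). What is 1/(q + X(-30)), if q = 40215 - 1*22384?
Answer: 255/4546904 ≈ 5.6082e-5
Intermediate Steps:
q = 17831 (q = 40215 - 22384 = 17831)
X(S) = -1/255
1/(q + X(-30)) = 1/(17831 - 1/255) = 1/(4546904/255) = 255/4546904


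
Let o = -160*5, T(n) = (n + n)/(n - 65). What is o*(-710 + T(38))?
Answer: 15396800/27 ≈ 5.7025e+5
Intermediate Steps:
T(n) = 2*n/(-65 + n) (T(n) = (2*n)/(-65 + n) = 2*n/(-65 + n))
o = -800
o*(-710 + T(38)) = -800*(-710 + 2*38/(-65 + 38)) = -800*(-710 + 2*38/(-27)) = -800*(-710 + 2*38*(-1/27)) = -800*(-710 - 76/27) = -800*(-19246/27) = 15396800/27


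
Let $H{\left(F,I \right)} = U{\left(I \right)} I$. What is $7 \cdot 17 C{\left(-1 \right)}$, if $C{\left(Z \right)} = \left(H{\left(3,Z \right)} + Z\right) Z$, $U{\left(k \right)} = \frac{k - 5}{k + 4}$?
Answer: $-119$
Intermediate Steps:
$U{\left(k \right)} = \frac{-5 + k}{4 + k}$
$H{\left(F,I \right)} = \frac{I \left(-5 + I\right)}{4 + I}$ ($H{\left(F,I \right)} = \frac{-5 + I}{4 + I} I = \frac{I \left(-5 + I\right)}{4 + I}$)
$C{\left(Z \right)} = Z \left(Z + \frac{Z \left(-5 + Z\right)}{4 + Z}\right)$ ($C{\left(Z \right)} = \left(\frac{Z \left(-5 + Z\right)}{4 + Z} + Z\right) Z = \left(Z + \frac{Z \left(-5 + Z\right)}{4 + Z}\right) Z = Z \left(Z + \frac{Z \left(-5 + Z\right)}{4 + Z}\right)$)
$7 \cdot 17 C{\left(-1 \right)} = 7 \cdot 17 \frac{\left(-1\right)^{2} \left(-1 + 2 \left(-1\right)\right)}{4 - 1} = 119 \cdot 1 \cdot \frac{1}{3} \left(-1 - 2\right) = 119 \cdot 1 \cdot \frac{1}{3} \left(-3\right) = 119 \left(-1\right) = -119$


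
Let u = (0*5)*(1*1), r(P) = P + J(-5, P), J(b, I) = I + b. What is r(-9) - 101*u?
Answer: -23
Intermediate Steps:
r(P) = -5 + 2*P (r(P) = P + (P - 5) = P + (-5 + P) = -5 + 2*P)
u = 0 (u = 0*1 = 0)
r(-9) - 101*u = (-5 + 2*(-9)) - 101*0 = (-5 - 18) + 0 = -23 + 0 = -23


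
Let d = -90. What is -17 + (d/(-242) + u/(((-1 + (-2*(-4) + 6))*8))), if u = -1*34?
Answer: -106681/6292 ≈ -16.955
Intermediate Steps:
u = -34
-17 + (d/(-242) + u/(((-1 + (-2*(-4) + 6))*8))) = -17 + (-90/(-242) - 34*1/(8*(-1 + (-2*(-4) + 6)))) = -17 + (-90*(-1/242) - 34*1/(8*(-1 + (8 + 6)))) = -17 + (45/121 - 34*1/(8*(-1 + 14))) = -17 + (45/121 - 34/(13*8)) = -17 + (45/121 - 34/104) = -17 + (45/121 - 34*1/104) = -17 + (45/121 - 17/52) = -17 + 283/6292 = -106681/6292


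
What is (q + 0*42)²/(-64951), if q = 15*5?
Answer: -5625/64951 ≈ -0.086604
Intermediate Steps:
q = 75
(q + 0*42)²/(-64951) = (75 + 0*42)²/(-64951) = (75 + 0)²*(-1/64951) = 75²*(-1/64951) = 5625*(-1/64951) = -5625/64951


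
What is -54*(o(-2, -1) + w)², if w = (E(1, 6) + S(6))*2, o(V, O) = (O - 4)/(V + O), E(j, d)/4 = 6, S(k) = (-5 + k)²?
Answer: -144150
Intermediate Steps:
E(j, d) = 24 (E(j, d) = 4*6 = 24)
o(V, O) = (-4 + O)/(O + V)
w = 50 (w = (24 + (-5 + 6)²)*2 = (24 + 1²)*2 = (24 + 1)*2 = 25*2 = 50)
-54*(o(-2, -1) + w)² = -54*((-4 - 1)/(-1 - 2) + 50)² = -54*(-5/(-3) + 50)² = -54*(-⅓*(-5) + 50)² = -54*(5/3 + 50)² = -54*(155/3)² = -54*24025/9 = -144150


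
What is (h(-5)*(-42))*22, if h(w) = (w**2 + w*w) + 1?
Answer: -47124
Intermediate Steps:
h(w) = 1 + 2*w**2 (h(w) = (w**2 + w**2) + 1 = 2*w**2 + 1 = 1 + 2*w**2)
(h(-5)*(-42))*22 = ((1 + 2*(-5)**2)*(-42))*22 = ((1 + 2*25)*(-42))*22 = ((1 + 50)*(-42))*22 = (51*(-42))*22 = -2142*22 = -47124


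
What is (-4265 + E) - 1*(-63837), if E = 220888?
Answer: 280460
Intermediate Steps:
(-4265 + E) - 1*(-63837) = (-4265 + 220888) - 1*(-63837) = 216623 + 63837 = 280460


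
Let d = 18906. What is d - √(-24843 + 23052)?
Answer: 18906 - 3*I*√199 ≈ 18906.0 - 42.32*I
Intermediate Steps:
d - √(-24843 + 23052) = 18906 - √(-24843 + 23052) = 18906 - √(-1791) = 18906 - 3*I*√199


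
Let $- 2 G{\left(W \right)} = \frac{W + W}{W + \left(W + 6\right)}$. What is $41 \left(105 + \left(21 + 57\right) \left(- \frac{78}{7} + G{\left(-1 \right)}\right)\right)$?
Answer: $- \frac{427425}{14} \approx -30530.0$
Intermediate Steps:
$G{\left(W \right)} = - \frac{W}{6 + 2 W}$ ($G{\left(W \right)} = - \frac{\left(W + W\right) \frac{1}{W + \left(W + 6\right)}}{2} = - \frac{2 W \frac{1}{W + \left(6 + W\right)}}{2} = - \frac{2 W \frac{1}{6 + 2 W}}{2} = - \frac{W}{6 + 2 W}$)
$41 \left(105 + \left(21 + 57\right) \left(- \frac{78}{7} + G{\left(-1 \right)}\right)\right) = 41 \left(105 + \left(21 + 57\right) \left(- \frac{78}{7} - - \frac{1}{6 + 2 \left(-1\right)}\right)\right) = 41 \left(105 + 78 \left(\left(-78\right) \frac{1}{7} - - \frac{1}{6 - 2}\right)\right) = 41 \left(105 + 78 \left(- \frac{78}{7} - - \frac{1}{4}\right)\right) = 41 \left(105 + 78 \left(- \frac{78}{7} - \left(-1\right) \frac{1}{4}\right)\right) = 41 \left(105 + 78 \left(- \frac{78}{7} + \frac{1}{4}\right)\right) = 41 \left(105 + 78 \left(- \frac{305}{28}\right)\right) = 41 \left(105 - \frac{11895}{14}\right) = 41 \left(- \frac{10425}{14}\right) = - \frac{427425}{14}$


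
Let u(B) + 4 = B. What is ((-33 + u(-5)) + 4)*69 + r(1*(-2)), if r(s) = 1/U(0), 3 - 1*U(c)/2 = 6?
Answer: -15733/6 ≈ -2622.2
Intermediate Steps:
U(c) = -6 (U(c) = 6 - 2*6 = 6 - 12 = -6)
r(s) = -⅙ (r(s) = 1/(-6) = -⅙)
u(B) = -4 + B
((-33 + u(-5)) + 4)*69 + r(1*(-2)) = ((-33 + (-4 - 5)) + 4)*69 - ⅙ = ((-33 - 9) + 4)*69 - ⅙ = (-42 + 4)*69 - ⅙ = -38*69 - ⅙ = -2622 - ⅙ = -15733/6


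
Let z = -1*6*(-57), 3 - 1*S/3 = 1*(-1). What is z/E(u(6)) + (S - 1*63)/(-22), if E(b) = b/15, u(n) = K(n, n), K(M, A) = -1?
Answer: -112809/22 ≈ -5127.7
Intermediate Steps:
u(n) = -1
S = 12 (S = 9 - 3*(-1) = 9 + 3 = 12)
z = 342 (z = -6*(-57) = 342)
E(b) = b/15 (E(b) = b*(1/15) = b/15)
z/E(u(6)) + (S - 1*63)/(-22) = 342/(((1/15)*(-1))) + (12 - 1*63)/(-22) = 342/(-1/15) + (12 - 63)*(-1/22) = 342*(-15) - 51*(-1/22) = -5130 + 51/22 = -112809/22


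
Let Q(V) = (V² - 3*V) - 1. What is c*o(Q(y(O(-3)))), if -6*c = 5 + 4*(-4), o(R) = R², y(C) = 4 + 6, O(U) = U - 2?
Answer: 17457/2 ≈ 8728.5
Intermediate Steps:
O(U) = -2 + U
y(C) = 10
Q(V) = -1 + V² - 3*V
c = 11/6 (c = -(5 + 4*(-4))/6 = -(5 - 16)/6 = -⅙*(-11) = 11/6 ≈ 1.8333)
c*o(Q(y(O(-3)))) = 11*(-1 + 10² - 3*10)²/6 = 11*(-1 + 100 - 30)²/6 = (11/6)*69² = (11/6)*4761 = 17457/2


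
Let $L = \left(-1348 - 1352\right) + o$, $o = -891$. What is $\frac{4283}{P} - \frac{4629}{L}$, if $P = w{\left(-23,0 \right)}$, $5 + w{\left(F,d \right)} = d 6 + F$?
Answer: $- \frac{726221}{4788} \approx -151.68$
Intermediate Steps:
$L = -3591$ ($L = \left(-1348 - 1352\right) - 891 = -2700 - 891 = -3591$)
$w{\left(F,d \right)} = -5 + F + 6 d$ ($w{\left(F,d \right)} = -5 + \left(d 6 + F\right) = -5 + \left(6 d + F\right) = -5 + \left(F + 6 d\right) = -5 + F + 6 d$)
$P = -28$ ($P = -5 - 23 + 6 \cdot 0 = -5 - 23 + 0 = -28$)
$\frac{4283}{P} - \frac{4629}{L} = \frac{4283}{-28} - \frac{4629}{-3591} = 4283 \left(- \frac{1}{28}\right) - - \frac{1543}{1197} = - \frac{4283}{28} + \frac{1543}{1197} = - \frac{726221}{4788}$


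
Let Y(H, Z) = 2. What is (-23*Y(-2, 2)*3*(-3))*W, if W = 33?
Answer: 13662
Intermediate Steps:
(-23*Y(-2, 2)*3*(-3))*W = -23*2*3*(-3)*33 = -138*(-3)*33 = -23*(-18)*33 = 414*33 = 13662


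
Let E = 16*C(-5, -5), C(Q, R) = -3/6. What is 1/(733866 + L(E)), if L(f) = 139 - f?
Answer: 1/734013 ≈ 1.3624e-6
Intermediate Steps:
C(Q, R) = -½ (C(Q, R) = -3*⅙ = -½)
E = -8 (E = 16*(-½) = -8)
1/(733866 + L(E)) = 1/(733866 + (139 - 1*(-8))) = 1/(733866 + (139 + 8)) = 1/(733866 + 147) = 1/734013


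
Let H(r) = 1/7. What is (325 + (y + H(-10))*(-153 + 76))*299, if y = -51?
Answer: 1268059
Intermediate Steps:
H(r) = 1/7
(325 + (y + H(-10))*(-153 + 76))*299 = (325 + (-51 + 1/7)*(-153 + 76))*299 = (325 - 356/7*(-77))*299 = (325 + 3916)*299 = 4241*299 = 1268059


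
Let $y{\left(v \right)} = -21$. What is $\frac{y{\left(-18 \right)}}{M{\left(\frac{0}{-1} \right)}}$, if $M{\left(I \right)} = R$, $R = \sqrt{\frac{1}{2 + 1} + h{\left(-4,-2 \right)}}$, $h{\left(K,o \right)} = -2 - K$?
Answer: $- 3 \sqrt{21} \approx -13.748$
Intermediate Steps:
$R = \frac{\sqrt{21}}{3}$ ($R = \sqrt{\frac{1}{2 + 1} - -2} = \sqrt{\frac{1}{3} + \left(-2 + 4\right)} = \sqrt{\frac{1}{3} + 2} = \sqrt{\frac{7}{3}} = \frac{\sqrt{21}}{3} \approx 1.5275$)
$M{\left(I \right)} = \frac{\sqrt{21}}{3}$
$\frac{y{\left(-18 \right)}}{M{\left(\frac{0}{-1} \right)}} = - \frac{21}{\frac{1}{3} \sqrt{21}} = - 21 \frac{\sqrt{21}}{7} = - 3 \sqrt{21}$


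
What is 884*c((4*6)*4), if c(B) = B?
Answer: 84864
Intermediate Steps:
884*c((4*6)*4) = 884*((4*6)*4) = 884*(24*4) = 884*96 = 84864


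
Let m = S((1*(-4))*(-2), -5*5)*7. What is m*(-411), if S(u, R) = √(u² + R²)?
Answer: -2877*√689 ≈ -75518.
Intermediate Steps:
S(u, R) = √(R² + u²)
m = 7*√689 (m = √((-5*5)² + ((1*(-4))*(-2))²)*7 = √((-25)² + (-4*(-2))²)*7 = √(625 + 8²)*7 = √(625 + 64)*7 = √689*7 = 7*√689 ≈ 183.74)
m*(-411) = (7*√689)*(-411) = -2877*√689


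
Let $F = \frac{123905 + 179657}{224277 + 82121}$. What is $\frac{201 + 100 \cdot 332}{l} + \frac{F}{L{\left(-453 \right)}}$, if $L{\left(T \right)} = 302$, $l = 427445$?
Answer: $\frac{1610211968843}{19776212259610} \approx 0.081422$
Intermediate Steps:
$F = \frac{151781}{153199}$ ($F = \frac{303562}{306398} = 303562 \cdot \frac{1}{306398} = \frac{151781}{153199} \approx 0.99074$)
$\frac{201 + 100 \cdot 332}{l} + \frac{F}{L{\left(-453 \right)}} = \frac{201 + 100 \cdot 332}{427445} + \frac{151781}{153199 \cdot 302} = \left(201 + 33200\right) \frac{1}{427445} + \frac{151781}{153199} \cdot \frac{1}{302} = 33401 \cdot \frac{1}{427445} + \frac{151781}{46266098} = \frac{33401}{427445} + \frac{151781}{46266098} = \frac{1610211968843}{19776212259610}$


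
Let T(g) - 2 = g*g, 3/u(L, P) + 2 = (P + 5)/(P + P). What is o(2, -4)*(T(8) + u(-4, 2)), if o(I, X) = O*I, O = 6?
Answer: 648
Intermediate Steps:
o(I, X) = 6*I
u(L, P) = 3/(-2 + (5 + P)/(2*P)) (u(L, P) = 3/(-2 + (P + 5)/(P + P)) = 3/(-2 + (5 + P)/((2*P))) = 3/(-2 + (5 + P)*(1/(2*P))) = 3/(-2 + (5 + P)/(2*P)))
T(g) = 2 + g² (T(g) = 2 + g*g = 2 + g²)
o(2, -4)*(T(8) + u(-4, 2)) = (6*2)*((2 + 8²) - 6*2/(-5 + 3*2)) = 12*((2 + 64) - 6*2/(-5 + 6)) = 12*(66 - 6*2/1) = 12*(66 - 6*2*1) = 12*(66 - 12) = 12*54 = 648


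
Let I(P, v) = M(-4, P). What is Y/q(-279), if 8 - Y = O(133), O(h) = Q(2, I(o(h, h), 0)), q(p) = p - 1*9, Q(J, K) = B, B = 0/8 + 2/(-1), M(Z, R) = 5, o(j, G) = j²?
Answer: -5/144 ≈ -0.034722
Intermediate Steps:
B = -2 (B = 0*(⅛) + 2*(-1) = 0 - 2 = -2)
I(P, v) = 5
Q(J, K) = -2
q(p) = -9 + p (q(p) = p - 9 = -9 + p)
O(h) = -2
Y = 10 (Y = 8 - 1*(-2) = 8 + 2 = 10)
Y/q(-279) = 10/(-9 - 279) = 10/(-288) = 10*(-1/288) = -5/144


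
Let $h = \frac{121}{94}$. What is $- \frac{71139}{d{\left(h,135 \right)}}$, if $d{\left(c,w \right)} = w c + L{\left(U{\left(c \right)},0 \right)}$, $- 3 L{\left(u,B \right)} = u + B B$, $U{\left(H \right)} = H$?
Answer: $- \frac{10030599}{24442} \approx -410.38$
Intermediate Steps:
$h = \frac{121}{94}$ ($h = 121 \cdot \frac{1}{94} = \frac{121}{94} \approx 1.2872$)
$L{\left(u,B \right)} = - \frac{u}{3} - \frac{B^{2}}{3}$ ($L{\left(u,B \right)} = - \frac{u + B B}{3} = - \frac{u + B^{2}}{3} = - \frac{u}{3} - \frac{B^{2}}{3}$)
$d{\left(c,w \right)} = - \frac{c}{3} + c w$ ($d{\left(c,w \right)} = w c - \left(0 + \frac{c}{3}\right) = c w - \frac{c}{3} = - \frac{c}{3} + c w$)
$- \frac{71139}{d{\left(h,135 \right)}} = - \frac{71139}{\frac{121}{94} \left(- \frac{1}{3} + 135\right)} = - \frac{71139}{\frac{121}{94} \cdot \frac{404}{3}} = - \frac{71139}{\frac{24442}{141}} = \left(-71139\right) \frac{141}{24442} = - \frac{10030599}{24442}$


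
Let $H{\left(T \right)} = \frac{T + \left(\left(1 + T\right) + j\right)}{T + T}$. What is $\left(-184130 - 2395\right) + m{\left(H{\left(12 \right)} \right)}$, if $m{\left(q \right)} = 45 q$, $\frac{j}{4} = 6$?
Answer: $- \frac{1491465}{8} \approx -1.8643 \cdot 10^{5}$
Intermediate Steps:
$j = 24$ ($j = 4 \cdot 6 = 24$)
$H{\left(T \right)} = \frac{25 + 2 T}{2 T}$ ($H{\left(T \right)} = \frac{T + \left(\left(1 + T\right) + 24\right)}{T + T} = \frac{T + \left(25 + T\right)}{2 T} = \left(25 + 2 T\right) \frac{1}{2 T} = \frac{25 + 2 T}{2 T}$)
$\left(-184130 - 2395\right) + m{\left(H{\left(12 \right)} \right)} = \left(-184130 - 2395\right) + 45 \frac{\frac{25}{2} + 12}{12} = -186525 + 45 \cdot \frac{1}{12} \cdot \frac{49}{2} = -186525 + 45 \cdot \frac{49}{24} = -186525 + \frac{735}{8} = - \frac{1491465}{8}$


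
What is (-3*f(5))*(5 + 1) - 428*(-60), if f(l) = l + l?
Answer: 25500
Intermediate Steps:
f(l) = 2*l
(-3*f(5))*(5 + 1) - 428*(-60) = (-6*5)*(5 + 1) - 428*(-60) = -3*10*6 + 25680 = -30*6 + 25680 = -180 + 25680 = 25500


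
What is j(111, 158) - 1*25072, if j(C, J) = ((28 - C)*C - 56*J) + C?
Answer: -43022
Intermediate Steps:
j(C, J) = C - 56*J + C*(28 - C) (j(C, J) = (C*(28 - C) - 56*J) + C = (-56*J + C*(28 - C)) + C = C - 56*J + C*(28 - C))
j(111, 158) - 1*25072 = (-1*111² - 56*158 + 29*111) - 1*25072 = (-1*12321 - 8848 + 3219) - 25072 = (-12321 - 8848 + 3219) - 25072 = -17950 - 25072 = -43022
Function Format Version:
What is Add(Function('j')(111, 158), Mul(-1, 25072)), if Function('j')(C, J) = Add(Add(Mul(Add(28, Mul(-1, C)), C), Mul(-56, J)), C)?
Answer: -43022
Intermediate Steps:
Function('j')(C, J) = Add(C, Mul(-56, J), Mul(C, Add(28, Mul(-1, C)))) (Function('j')(C, J) = Add(Add(Mul(C, Add(28, Mul(-1, C))), Mul(-56, J)), C) = Add(Add(Mul(-56, J), Mul(C, Add(28, Mul(-1, C)))), C) = Add(C, Mul(-56, J), Mul(C, Add(28, Mul(-1, C)))))
Add(Function('j')(111, 158), Mul(-1, 25072)) = Add(Add(Mul(-1, Pow(111, 2)), Mul(-56, 158), Mul(29, 111)), Mul(-1, 25072)) = Add(Add(Mul(-1, 12321), -8848, 3219), -25072) = Add(Add(-12321, -8848, 3219), -25072) = Add(-17950, -25072) = -43022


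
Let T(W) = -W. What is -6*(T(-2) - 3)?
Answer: 6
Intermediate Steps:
-6*(T(-2) - 3) = -6*(-1*(-2) - 3) = -6*(2 - 3) = -6*(-1) = 6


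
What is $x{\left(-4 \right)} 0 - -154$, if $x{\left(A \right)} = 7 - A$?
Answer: $154$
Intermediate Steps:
$x{\left(-4 \right)} 0 - -154 = \left(7 - -4\right) 0 - -154 = \left(7 + 4\right) 0 + 154 = 11 \cdot 0 + 154 = 0 + 154 = 154$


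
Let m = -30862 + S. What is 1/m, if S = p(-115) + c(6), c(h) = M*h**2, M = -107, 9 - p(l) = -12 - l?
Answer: -1/34808 ≈ -2.8729e-5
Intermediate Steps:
p(l) = 21 + l (p(l) = 9 - (-12 - l) = 9 + (12 + l) = 21 + l)
c(h) = -107*h**2
S = -3946 (S = (21 - 115) - 107*6**2 = -94 - 107*36 = -94 - 3852 = -3946)
m = -34808 (m = -30862 - 3946 = -34808)
1/m = 1/(-34808) = -1/34808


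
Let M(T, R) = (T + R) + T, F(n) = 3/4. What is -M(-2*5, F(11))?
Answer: 77/4 ≈ 19.250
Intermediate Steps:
F(n) = ¾ (F(n) = 3*(¼) = ¾)
M(T, R) = R + 2*T (M(T, R) = (R + T) + T = R + 2*T)
-M(-2*5, F(11)) = -(¾ + 2*(-2*5)) = -(¾ + 2*(-10)) = -(¾ - 20) = -1*(-77/4) = 77/4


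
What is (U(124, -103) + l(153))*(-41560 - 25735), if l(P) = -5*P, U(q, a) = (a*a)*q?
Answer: -88476168545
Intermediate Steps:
U(q, a) = q*a² (U(q, a) = a²*q = q*a²)
(U(124, -103) + l(153))*(-41560 - 25735) = (124*(-103)² - 5*153)*(-41560 - 25735) = (124*10609 - 765)*(-67295) = (1315516 - 765)*(-67295) = 1314751*(-67295) = -88476168545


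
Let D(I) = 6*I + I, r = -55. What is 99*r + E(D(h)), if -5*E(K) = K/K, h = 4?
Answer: -27226/5 ≈ -5445.2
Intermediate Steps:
D(I) = 7*I
E(K) = -1/5 (E(K) = -K/(5*K) = -1/5*1 = -1/5)
99*r + E(D(h)) = 99*(-55) - 1/5 = -5445 - 1/5 = -27226/5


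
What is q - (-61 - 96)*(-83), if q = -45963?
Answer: -58994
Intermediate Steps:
q - (-61 - 96)*(-83) = -45963 - (-61 - 96)*(-83) = -45963 - (-157)*(-83) = -45963 - 1*13031 = -45963 - 13031 = -58994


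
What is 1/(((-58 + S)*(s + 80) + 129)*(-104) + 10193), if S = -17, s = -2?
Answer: 1/605177 ≈ 1.6524e-6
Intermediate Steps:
1/(((-58 + S)*(s + 80) + 129)*(-104) + 10193) = 1/(((-58 - 17)*(-2 + 80) + 129)*(-104) + 10193) = 1/((-75*78 + 129)*(-104) + 10193) = 1/((-5850 + 129)*(-104) + 10193) = 1/(-5721*(-104) + 10193) = 1/(594984 + 10193) = 1/605177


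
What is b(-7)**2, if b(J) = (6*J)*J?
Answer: 86436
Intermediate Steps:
b(J) = 6*J**2
b(-7)**2 = (6*(-7)**2)**2 = (6*49)**2 = 294**2 = 86436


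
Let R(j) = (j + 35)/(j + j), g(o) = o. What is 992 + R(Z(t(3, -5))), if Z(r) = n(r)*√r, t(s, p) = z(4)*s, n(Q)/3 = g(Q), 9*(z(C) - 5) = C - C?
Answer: 1985/2 + 7*√15/270 ≈ 992.60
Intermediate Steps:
z(C) = 5 (z(C) = 5 + (C - C)/9 = 5 + (⅑)*0 = 5 + 0 = 5)
n(Q) = 3*Q
t(s, p) = 5*s
Z(r) = 3*r^(3/2) (Z(r) = (3*r)*√r = 3*r^(3/2))
R(j) = (35 + j)/(2*j) (R(j) = (35 + j)/((2*j)) = (35 + j)*(1/(2*j)) = (35 + j)/(2*j))
992 + R(Z(t(3, -5))) = 992 + (35 + 3*(5*3)^(3/2))/(2*((3*(5*3)^(3/2)))) = 992 + (35 + 3*15^(3/2))/(2*((3*15^(3/2)))) = 992 + (35 + 3*(15*√15))/(2*((3*(15*√15)))) = 992 + (35 + 45*√15)/(2*((45*√15))) = 992 + (√15/675)*(35 + 45*√15)/2 = 992 + √15*(35 + 45*√15)/1350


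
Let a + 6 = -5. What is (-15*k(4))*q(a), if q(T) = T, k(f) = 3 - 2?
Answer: 165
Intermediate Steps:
k(f) = 1
a = -11 (a = -6 - 5 = -11)
(-15*k(4))*q(a) = -15*1*(-11) = -15*(-11) = 165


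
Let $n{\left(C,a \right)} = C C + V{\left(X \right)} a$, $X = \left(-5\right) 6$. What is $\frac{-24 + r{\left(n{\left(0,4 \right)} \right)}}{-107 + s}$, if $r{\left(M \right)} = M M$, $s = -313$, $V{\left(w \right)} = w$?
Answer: $- \frac{1198}{35} \approx -34.229$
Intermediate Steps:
$X = -30$
$n{\left(C,a \right)} = C^{2} - 30 a$ ($n{\left(C,a \right)} = C C - 30 a = C^{2} - 30 a$)
$r{\left(M \right)} = M^{2}$
$\frac{-24 + r{\left(n{\left(0,4 \right)} \right)}}{-107 + s} = \frac{-24 + \left(0^{2} - 120\right)^{2}}{-107 - 313} = \frac{-24 + \left(0 - 120\right)^{2}}{-420} = \left(-24 + \left(-120\right)^{2}\right) \left(- \frac{1}{420}\right) = \left(-24 + 14400\right) \left(- \frac{1}{420}\right) = 14376 \left(- \frac{1}{420}\right) = - \frac{1198}{35}$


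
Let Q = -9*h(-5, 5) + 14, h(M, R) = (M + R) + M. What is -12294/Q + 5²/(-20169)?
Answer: -247959161/1189971 ≈ -208.37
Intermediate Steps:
h(M, R) = R + 2*M
Q = 59 (Q = -9*(5 + 2*(-5)) + 14 = -9*(5 - 10) + 14 = -9*(-5) + 14 = 45 + 14 = 59)
-12294/Q + 5²/(-20169) = -12294/59 + 5²/(-20169) = -12294*1/59 + 25*(-1/20169) = -12294/59 - 25/20169 = -247959161/1189971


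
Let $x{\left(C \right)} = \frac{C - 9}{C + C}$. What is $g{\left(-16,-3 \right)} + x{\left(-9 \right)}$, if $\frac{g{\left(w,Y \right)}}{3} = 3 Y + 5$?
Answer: $-11$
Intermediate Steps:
$g{\left(w,Y \right)} = 15 + 9 Y$ ($g{\left(w,Y \right)} = 3 \left(3 Y + 5\right) = 3 \left(5 + 3 Y\right) = 15 + 9 Y$)
$x{\left(C \right)} = \frac{-9 + C}{2 C}$
$g{\left(-16,-3 \right)} + x{\left(-9 \right)} = \left(15 + 9 \left(-3\right)\right) + \frac{-9 - 9}{2 \left(-9\right)} = \left(15 - 27\right) + \frac{1}{2} \left(- \frac{1}{9}\right) \left(-18\right) = -12 + 1 = -11$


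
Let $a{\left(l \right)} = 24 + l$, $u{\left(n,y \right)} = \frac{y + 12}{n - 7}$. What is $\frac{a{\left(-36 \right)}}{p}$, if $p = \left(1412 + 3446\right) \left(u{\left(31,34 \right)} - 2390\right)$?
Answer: $\frac{72}{69607853} \approx 1.0344 \cdot 10^{-6}$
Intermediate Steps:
$u{\left(n,y \right)} = \frac{12 + y}{-7 + n}$
$p = - \frac{69607853}{6}$ ($p = \left(1412 + 3446\right) \left(\frac{12 + 34}{-7 + 31} - 2390\right) = 4858 \left(\frac{1}{24} \cdot 46 - 2390\right) = 4858 \left(\frac{23}{12} - 2390\right) = 4858 \left(- \frac{28657}{12}\right) = - \frac{69607853}{6} \approx -1.1601 \cdot 10^{7}$)
$\frac{a{\left(-36 \right)}}{p} = \frac{24 - 36}{- \frac{69607853}{6}} = \left(-12\right) \left(- \frac{6}{69607853}\right) = \frac{72}{69607853}$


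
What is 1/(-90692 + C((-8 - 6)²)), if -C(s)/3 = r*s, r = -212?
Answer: 1/33964 ≈ 2.9443e-5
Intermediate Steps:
C(s) = 636*s (C(s) = -(-636)*s = 636*s)
1/(-90692 + C((-8 - 6)²)) = 1/(-90692 + 636*(-8 - 6)²) = 1/(-90692 + 636*(-14)²) = 1/(-90692 + 636*196) = 1/(-90692 + 124656) = 1/33964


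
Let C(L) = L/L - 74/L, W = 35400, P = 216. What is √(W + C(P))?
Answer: √11469813/18 ≈ 188.15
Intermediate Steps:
C(L) = 1 - 74/L
√(W + C(P)) = √(35400 + (-74 + 216)/216) = √(35400 + (1/216)*142) = √(35400 + 71/108) = √(3823271/108) = √11469813/18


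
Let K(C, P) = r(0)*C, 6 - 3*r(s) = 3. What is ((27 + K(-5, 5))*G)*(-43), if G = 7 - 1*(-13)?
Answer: -18920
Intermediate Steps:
G = 20 (G = 7 + 13 = 20)
r(s) = 1 (r(s) = 2 - ⅓*3 = 2 - 1 = 1)
K(C, P) = C (K(C, P) = 1*C = C)
((27 + K(-5, 5))*G)*(-43) = ((27 - 5)*20)*(-43) = (22*20)*(-43) = 440*(-43) = -18920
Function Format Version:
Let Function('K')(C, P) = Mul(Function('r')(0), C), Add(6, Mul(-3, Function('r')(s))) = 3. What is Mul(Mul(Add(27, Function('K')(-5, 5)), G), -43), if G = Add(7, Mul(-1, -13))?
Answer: -18920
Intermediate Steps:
G = 20 (G = Add(7, 13) = 20)
Function('r')(s) = 1 (Function('r')(s) = Add(2, Mul(Rational(-1, 3), 3)) = Add(2, -1) = 1)
Function('K')(C, P) = C (Function('K')(C, P) = Mul(1, C) = C)
Mul(Mul(Add(27, Function('K')(-5, 5)), G), -43) = Mul(Mul(Add(27, -5), 20), -43) = Mul(Mul(22, 20), -43) = Mul(440, -43) = -18920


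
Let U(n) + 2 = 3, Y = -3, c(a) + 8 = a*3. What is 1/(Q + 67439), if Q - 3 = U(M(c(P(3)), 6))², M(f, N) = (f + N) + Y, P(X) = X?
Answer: 1/67443 ≈ 1.4827e-5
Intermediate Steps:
c(a) = -8 + 3*a (c(a) = -8 + a*3 = -8 + 3*a)
M(f, N) = -3 + N + f (M(f, N) = (f + N) - 3 = (N + f) - 3 = -3 + N + f)
U(n) = 1 (U(n) = -2 + 3 = 1)
Q = 4 (Q = 3 + 1² = 3 + 1 = 4)
1/(Q + 67439) = 1/(4 + 67439) = 1/67443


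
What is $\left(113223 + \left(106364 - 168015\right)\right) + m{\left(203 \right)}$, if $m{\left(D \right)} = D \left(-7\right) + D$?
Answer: $50354$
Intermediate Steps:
$m{\left(D \right)} = - 6 D$ ($m{\left(D \right)} = - 7 D + D = - 6 D$)
$\left(113223 + \left(106364 - 168015\right)\right) + m{\left(203 \right)} = \left(113223 + \left(106364 - 168015\right)\right) - 1218 = \left(113223 - 61651\right) - 1218 = 51572 - 1218 = 50354$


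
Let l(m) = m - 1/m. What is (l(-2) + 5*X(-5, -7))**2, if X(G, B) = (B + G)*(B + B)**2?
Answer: 553331529/4 ≈ 1.3833e+8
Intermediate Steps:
X(G, B) = 4*B**2*(B + G) (X(G, B) = (B + G)*(2*B)**2 = (B + G)*(4*B**2) = 4*B**2*(B + G))
(l(-2) + 5*X(-5, -7))**2 = ((-2 - 1/(-2)) + 5*(4*(-7)**2*(-7 - 5)))**2 = ((-2 - 1*(-1/2)) + 5*(4*49*(-12)))**2 = ((-2 + 1/2) + 5*(-2352))**2 = (-3/2 - 11760)**2 = (-23523/2)**2 = 553331529/4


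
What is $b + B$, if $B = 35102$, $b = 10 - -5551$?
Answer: $40663$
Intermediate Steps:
$b = 5561$ ($b = 10 + 5551 = 5561$)
$b + B = 5561 + 35102 = 40663$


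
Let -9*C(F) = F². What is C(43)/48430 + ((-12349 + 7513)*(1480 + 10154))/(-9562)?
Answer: 1751636480053/297699210 ≈ 5883.9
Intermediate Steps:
C(F) = -F²/9
C(43)/48430 + ((-12349 + 7513)*(1480 + 10154))/(-9562) = -⅑*43²/48430 + ((-12349 + 7513)*(1480 + 10154))/(-9562) = -⅑*1849*(1/48430) - 4836*11634*(-1/9562) = -1849/9*1/48430 - 56262024*(-1/9562) = -1849/435870 + 4018716/683 = 1751636480053/297699210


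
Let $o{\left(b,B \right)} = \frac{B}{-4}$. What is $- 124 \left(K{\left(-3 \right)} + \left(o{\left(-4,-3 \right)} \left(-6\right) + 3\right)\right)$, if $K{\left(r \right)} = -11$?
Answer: $1550$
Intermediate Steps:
$o{\left(b,B \right)} = - \frac{B}{4}$ ($o{\left(b,B \right)} = B \left(- \frac{1}{4}\right) = - \frac{B}{4}$)
$- 124 \left(K{\left(-3 \right)} + \left(o{\left(-4,-3 \right)} \left(-6\right) + 3\right)\right) = - 124 \left(-11 + \left(\left(- \frac{1}{4}\right) \left(-3\right) \left(-6\right) + 3\right)\right) = - 124 \left(-11 + \left(\frac{3}{4} \left(-6\right) + 3\right)\right) = - 124 \left(-11 + \left(- \frac{9}{2} + 3\right)\right) = - 124 \left(-11 - \frac{3}{2}\right) = \left(-124\right) \left(- \frac{25}{2}\right) = 1550$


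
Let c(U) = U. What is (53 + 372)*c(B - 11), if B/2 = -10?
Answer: -13175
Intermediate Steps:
B = -20 (B = 2*(-10) = -20)
(53 + 372)*c(B - 11) = (53 + 372)*(-20 - 11) = 425*(-31) = -13175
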